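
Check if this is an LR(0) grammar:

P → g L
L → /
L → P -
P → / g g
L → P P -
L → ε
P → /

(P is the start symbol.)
No. Shift-reduce conflict between [P → / .] and [P → / . g g]

Augment with P' → P and build the canonical LR(0) collection (I0 = CLOSURE({[P' → . P]}), then GOTO on every symbol after a dot until no new states appear). It has 12 states:
  I0: { [P → . / g g], [P → . /], [P → . g L], [P' → . P] }  — shift
  I1: { [P → / . g g], [P → / .] }  — shift, reduce
  I2: { [P' → P .] }  — accept
  I3: { [L → . /], [L → . P -], [L → . P P -], [L → .], [P → . / g g], [P → . /], [P → . g L], [P → g . L] }  — shift, reduce
  I4: { [L → / .], [P → / . g g], [P → / .] }  — shift, 2 reduces
  I5: { [P → g L .] }  — reduce
  I6: { [L → P . -], [L → P . P -], [P → . / g g], [P → . /], [P → . g L] }  — shift
  I7: { [L → P - .] }  — reduce
  I8: { [L → P P . -] }  — shift
  I9: { [L → P P - .] }  — reduce
  I10: { [P → / g . g] }  — shift
  I11: { [P → / g g .] }  — reduce

Conflict in state I1:
  Shift-reduce conflict between [P → / .] and [P → / . g g]
So the grammar is NOT LR(0).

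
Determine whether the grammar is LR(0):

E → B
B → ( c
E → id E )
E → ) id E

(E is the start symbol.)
Yes, the grammar is LR(0)

A grammar is LR(0) if no state in the canonical LR(0) collection has:
  - both a shift item (dot before a terminal) and a complete item (shift-reduce conflict), or
  - two or more complete items (reduce-reduce conflict; the accept item [E' → E .] counts as a complete item here).

Augment with E' → E and build the canonical LR(0) collection (I0 = CLOSURE({[E' → . E]}), then GOTO on every symbol after a dot until no new states appear). It has 11 states:
  I0: { [B → . ( c], [E → . ) id E], [E → . B], [E → . id E )], [E' → . E] }  — shift
  I1: { [B → ( . c] }  — shift
  I2: { [E → ) . id E] }  — shift
  I3: { [E → B .] }  — reduce
  I4: { [E' → E .] }  — accept
  I5: { [B → . ( c], [E → . ) id E], [E → . B], [E → . id E )], [E → id . E )] }  — shift
  I6: { [E → id E . )] }  — shift
  I7: { [E → id E ) .] }  — reduce
  I8: { [B → . ( c], [E → ) id . E], [E → . ) id E], [E → . B], [E → . id E )] }  — shift
  I9: { [E → ) id E .] }  — reduce
  I10: { [B → ( c .] }  — reduce

Every state is either a pure shift/goto state or contains exactly one complete item and nothing to shift — no conflicts. The grammar is LR(0).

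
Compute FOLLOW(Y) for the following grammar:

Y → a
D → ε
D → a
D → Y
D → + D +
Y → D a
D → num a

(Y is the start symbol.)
To compute FOLLOW(Y), find every occurrence of Y on a right-hand side N → α Y β: add FIRST(β) \ {ε}, and if β is empty or nullable also add FOLLOW(N). Iterate to a fixed point.

Y is the start symbol, so $ ∈ FOLLOW(Y).
In D → Y: Y is at the end, add FOLLOW(D)

The FOLLOW sets referred to above (computed the same way, to a fixed point):
  FOLLOW(D) = { '+', 'a' }

Taking the union: FOLLOW(Y) = { $, '+', 'a' }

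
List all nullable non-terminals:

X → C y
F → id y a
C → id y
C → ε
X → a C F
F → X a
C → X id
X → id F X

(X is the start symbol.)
A non-terminal is nullable if it can derive ε (the empty string): either it has an ε-production, or it has a production whose right-hand side consists entirely of nullable non-terminals.

ε-productions: C → ε
So C is immediately nullable.
No further non-terminal can be added: every production for the remaining non-terminals contains a terminal or a non-nullable non-terminal.
Nullable = { 'C' }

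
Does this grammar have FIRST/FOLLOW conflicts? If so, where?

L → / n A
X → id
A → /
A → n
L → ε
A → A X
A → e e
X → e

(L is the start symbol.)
No FIRST/FOLLOW conflicts.

Nullable non-terminals: L.

L: nullable alternative(s) L → ε; FOLLOW(L) = { $ }
  L → / n A: FIRST \ {ε} = { '/' } — disjoint from FOLLOW(L)
  L → ε: FIRST \ {ε} = { } — this is the only nullable alternative, skip

A, X have no nullable alternative, so no FIRST/FOLLOW check is needed there.

No FIRST/FOLLOW conflicts found.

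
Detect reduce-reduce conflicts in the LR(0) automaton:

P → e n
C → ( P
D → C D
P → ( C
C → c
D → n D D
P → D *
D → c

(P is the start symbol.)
A reduce-reduce conflict occurs when an LR(0) state has two complete items [A → α .] and [B → β .] — both call for a reduction, and with no lookahead the parser cannot choose between them.

Augment with P' → P and build the canonical LR(0) collection (I0 = CLOSURE({[P' → . P]}), then GOTO on every symbol after a dot until no new states appear). It has 16 states:
  I0: { [C → . ( P], [C → . c], [D → . C D], [D → . c], [D → . n D D], [P → . ( C], [P → . D *], [P → . e n], [P' → . P] }  — shift
  I1: { [C → ( . P], [C → . ( P], [C → . c], [D → . C D], [D → . c], [D → . n D D], [P → ( . C], [P → . ( C], [P → . D *], [P → . e n] }  — shift
  I2: { [C → . ( P], [C → . c], [D → . C D], [D → . c], [D → . n D D], [D → C . D] }  — shift
  I3: { [P → D . *] }  — shift
  I4: { [P' → P .] }  — accept
  I5: { [C → c .], [D → c .] }  — 2 reduces
  I6: { [P → e . n] }  — shift
  I7: { [C → . ( P], [C → . c], [D → . C D], [D → . c], [D → . n D D], [D → n . D D] }  — shift
  I8: { [C → ( . P], [C → . ( P], [C → . c], [D → . C D], [D → . c], [D → . n D D], [P → . ( C], [P → . D *], [P → . e n] }  — shift
  I9: { [C → . ( P], [C → . c], [D → . C D], [D → . c], [D → . n D D], [D → n D . D] }  — shift
  I10: { [D → n D D .] }  — reduce
  I11: { [C → ( P .] }  — reduce
  I12: { [P → e n .] }  — reduce
  I13: { [P → D * .] }  — reduce
  I14: { [D → C D .] }  — reduce
  I15: { [C → . ( P], [C → . c], [D → . C D], [D → . c], [D → . n D D], [D → C . D], [P → ( C .] }  — shift, reduce

I5 contains complete items [C → c .], [D → c .] — reduce-reduce conflict.

Answer: Yes — I5: [C → c .] vs [D → c .]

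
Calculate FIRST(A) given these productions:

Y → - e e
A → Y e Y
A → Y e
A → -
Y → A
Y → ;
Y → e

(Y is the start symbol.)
{ '-', ';', 'e' }

To compute FIRST(A), examine every production with A on the left-hand side, reading each right-hand side left to right until a non-nullable symbol is reached.

FIRST sets of the other non-terminals involved (by the same procedure, iterated to a fixed point):
  FIRST(Y) = { '-', ';', 'e' }

From A → Y e Y:
  - Y is a non-terminal: add FIRST(Y) \ {ε} = { '-', ';', 'e' }
    Y is not nullable, so stop
From A → Y e:
  - Y is a non-terminal: add FIRST(Y) \ {ε} = { '-', ';', 'e' }
    Y is not nullable, so stop
From A → -:
  - '-' is a terminal: add '-' and stop

Collecting: FIRST(A) = { '-', ';', 'e' }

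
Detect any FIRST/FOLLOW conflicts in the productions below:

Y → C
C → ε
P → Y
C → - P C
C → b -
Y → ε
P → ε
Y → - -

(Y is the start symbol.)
A FIRST/FOLLOW conflict occurs when a non-terminal N has a nullable alternative N → β (β ⇒* ε) and another alternative N → α with FIRST(α) ∩ FOLLOW(N) ≠ ∅: on such a lookahead the parser cannot decide between expanding α and letting N vanish via β.

Nullable non-terminals: C, P, Y.
FIRST sets used below: FIRST(Y) = { '-', 'b', ε }, FIRST(C) = { '-', 'b', ε }

C: nullable alternative(s) C → ε; FOLLOW(C) = { $, '-', 'b' }
  C → ε: FIRST \ {ε} = { } — this is the only nullable alternative, skip
  C → - P C: FIRST \ {ε} = { '-' } — overlaps FOLLOW(C) on { '-' }: CONFLICT
  C → b -: FIRST \ {ε} = { 'b' } — overlaps FOLLOW(C) on { 'b' }: CONFLICT

P: nullable alternative(s) P → Y, P → ε; FOLLOW(P) = { $, '-', 'b' }
  P → Y: FIRST \ {ε} = { '-', 'b' } — overlaps FOLLOW(P) on { '-', 'b' }: CONFLICT
  P → ε: FIRST \ {ε} = { } — disjoint from FOLLOW(P)

Y: nullable alternative(s) Y → C, Y → ε; FOLLOW(Y) = { $, '-', 'b' }
  Y → C: FIRST \ {ε} = { '-', 'b' } — overlaps FOLLOW(Y) on { '-', 'b' }: CONFLICT
  Y → ε: FIRST \ {ε} = { } — disjoint from FOLLOW(Y)
  Y → - -: FIRST \ {ε} = { '-' } — overlaps FOLLOW(Y) on { '-' }: CONFLICT

So the grammar has 5 FIRST/FOLLOW conflicts (marked CONFLICT above).

Answer: Yes. Y → C with FOLLOW(Y) on { '-', 'b' }; Y → '-' '-' with FOLLOW(Y) on { '-' }; C → '-' P C with FOLLOW(C) on { '-' }; C → b '-' with FOLLOW(C) on { 'b' }; P → Y with FOLLOW(P) on { '-', 'b' }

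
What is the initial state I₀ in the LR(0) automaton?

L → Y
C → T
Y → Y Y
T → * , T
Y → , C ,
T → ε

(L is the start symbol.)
{ [L → . Y], [L' → . L], [Y → . , C ,], [Y → . Y Y] }

First, augment the grammar with L' → L
I₀ = CLOSURE({ [L' → . L] }):
  [L' → . L] has the dot before L: add [L → . Y]
  [L → . Y] has the dot before Y: add [Y → . Y Y], [Y → . , C ,]
No further items can be added.

I₀ = { [L → . Y], [L' → . L], [Y → . , C ,], [Y → . Y Y] }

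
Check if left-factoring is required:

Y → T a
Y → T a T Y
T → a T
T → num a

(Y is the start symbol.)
Left-factoring is needed when two productions for the same non-terminal
share a common prefix on the right-hand side.

Productions for Y:
  Y → T a
  Y → T a T Y
Productions for T:
  T → a T
  T → num a

Found common prefix 'T a' in productions for Y

Answer: Yes, Y has productions with common prefix 'T a'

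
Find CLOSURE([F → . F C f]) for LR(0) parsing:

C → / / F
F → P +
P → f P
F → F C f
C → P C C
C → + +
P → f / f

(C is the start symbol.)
{ [F → . F C f], [F → . P +], [P → . f / f], [P → . f P] }

Start with: [F → . F C f]
  [F → . F C f] has the dot before F: add [F → . P +]
  [F → . P +] has the dot before P: add [P → . f P], [P → . f / f]
No further items can be added.

CLOSURE = { [F → . F C f], [F → . P +], [P → . f / f], [P → . f P] }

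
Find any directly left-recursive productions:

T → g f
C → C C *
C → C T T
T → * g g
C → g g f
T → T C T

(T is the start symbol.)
Direct left recursion occurs when N → N α for some non-terminal N (the right-hand side begins with the left-hand side itself).

T → g f: starts with g
C → C C *: LEFT RECURSIVE (starts with C)
C → C T T: LEFT RECURSIVE (starts with C)
T → * g g: starts with '*'
C → g g f: starts with g
T → T C T: LEFT RECURSIVE (starts with T)

The grammar has direct left recursion on: C, T.

Answer: Yes, C, T are left-recursive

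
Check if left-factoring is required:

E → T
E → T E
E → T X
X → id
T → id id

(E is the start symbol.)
Left-factoring is needed when two productions for the same non-terminal
share a common prefix on the right-hand side.

Productions for E:
  E → T
  E → T E
  E → T X

Found common prefix 'T' in productions for E

Answer: Yes, E has productions with common prefix 'T'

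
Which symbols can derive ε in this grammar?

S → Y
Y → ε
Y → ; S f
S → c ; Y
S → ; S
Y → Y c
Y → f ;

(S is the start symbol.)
{ 'S', 'Y' }

A non-terminal is nullable if it can derive ε (the empty string): either it has an ε-production, or it has a production whose right-hand side consists entirely of nullable non-terminals.

ε-productions: Y → ε
So Y is immediately nullable.
S → Y: every symbol on the right is nullable, so S is nullable too.
Every non-terminal is now nullable.
Nullable = { 'S', 'Y' }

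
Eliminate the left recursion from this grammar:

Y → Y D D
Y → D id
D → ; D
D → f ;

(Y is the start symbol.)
Y → D id Y'
Y' → D D Y'
Y' → ε
D → ; D
D → f ;

Y is directly left-recursive. The standard transformation for
  A → A α₁ | ... | A α_m | β₁ | ... | β_n
is
  A  → β₁ A' | ... | β_n A'
  A' → α₁ A' | ... | α_m A' | ε

Y → D id becomes Y → D id Y'
Y → Y D D becomes Y' → D D Y'
Add Y' → ε

Productions for other non-terminals are unchanged:
  D → ; D
  D → f ;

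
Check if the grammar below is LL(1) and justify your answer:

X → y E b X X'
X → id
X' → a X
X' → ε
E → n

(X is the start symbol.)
A grammar is LL(1) if for each non-terminal N with multiple productions, the predict sets of those productions are pairwise disjoint, where PREDICT(N → α) = (FIRST(α) \ {ε}) ∪ (FOLLOW(N) if α ⇒* ε).

Relevant sets:
  FOLLOW(X') = { $, 'a' }

For X:
  PREDICT(X → y E b X X') = { 'y' }
  PREDICT(X → id) = { 'id' }
For X':
  PREDICT(X' → a X) = { 'a' }
  PREDICT(X' → ε) = { $, 'a' }
E has a single production, so nothing to check there.

Conflict found: Predict set conflict for X': { 'a' }
The grammar is NOT LL(1).

Answer: No. Predict set conflict for X': { 'a' }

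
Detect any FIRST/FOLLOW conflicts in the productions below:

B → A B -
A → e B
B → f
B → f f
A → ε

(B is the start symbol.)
Nullable non-terminals: A.

A: nullable alternative(s) A → ε; FOLLOW(A) = { 'e', 'f' }
  A → e B: FIRST \ {ε} = { 'e' } — overlaps FOLLOW(A) on { 'e' }: CONFLICT
  A → ε: FIRST \ {ε} = { } — this is the only nullable alternative, skip

B has no nullable alternative, so no FIRST/FOLLOW check is needed there.

So the grammar has 1 FIRST/FOLLOW conflict (marked CONFLICT above).

Answer: Yes. A → e B with FOLLOW(A) on { 'e' }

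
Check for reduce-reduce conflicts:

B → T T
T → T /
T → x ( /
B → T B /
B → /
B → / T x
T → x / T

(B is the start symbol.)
Yes — I10: [B → / .] vs [T → T / .]

A reduce-reduce conflict occurs when an LR(0) state has two complete items [A → α .] and [B → β .] — both call for a reduction, and with no lookahead the parser cannot choose between them.

Augment with B' → B and build the canonical LR(0) collection (I0 = CLOSURE({[B' → . B]}), then GOTO on every symbol after a dot until no new states appear). It has 16 states:
  I0: { [B → . / T x], [B → . /], [B → . T B /], [B → . T T], [B' → . B], [T → . T /], [T → . x ( /], [T → . x / T] }  — shift
  I1: { [B → / . T x], [B → / .], [T → . T /], [T → . x ( /], [T → . x / T] }  — shift, reduce
  I2: { [B' → B .] }  — accept
  I3: { [B → . / T x], [B → . /], [B → . T B /], [B → . T T], [B → T . B /], [B → T . T], [T → . T /], [T → . x ( /], [T → . x / T], [T → T . /] }  — shift
  I4: { [T → x . ( /], [T → x . / T] }  — shift
  I5: { [T → x ( . /] }  — shift
  I6: { [T → . T /], [T → . x ( /], [T → . x / T], [T → x / . T] }  — shift
  I7: { [T → T . /], [T → x / T .] }  — shift, reduce
  I8: { [T → T / .] }  — reduce
  I9: { [T → x ( / .] }  — reduce
  I10: { [B → / . T x], [B → / .], [T → . T /], [T → . x ( /], [T → . x / T], [T → T / .] }  — shift, 2 reduces
  I11: { [B → T B . /] }  — shift
  I12: { [B → . / T x], [B → . /], [B → . T B /], [B → . T T], [B → T . B /], [B → T . T], [B → T T .], [T → . T /], [T → . x ( /], [T → . x / T], [T → T . /] }  — shift, reduce
  I13: { [B → T B / .] }  — reduce
  I14: { [B → / T . x], [T → T . /] }  — shift
  I15: { [B → / T x .] }  — reduce

I10 contains complete items [B → / .], [T → T / .] — reduce-reduce conflict.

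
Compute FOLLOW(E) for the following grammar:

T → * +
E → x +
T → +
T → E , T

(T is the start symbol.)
To compute FOLLOW(E), find every occurrence of E on a right-hand side N → α E β: add FIRST(β) \ {ε}, and if β is empty or nullable also add FOLLOW(N). Iterate to a fixed point.

In T → E , T: E is followed by ',' T, add FIRST(',' T) \ {ε} = { ',' }

Taking the union: FOLLOW(E) = { ',' }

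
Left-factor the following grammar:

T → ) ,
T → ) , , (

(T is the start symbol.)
Left-factoring transforms A → αβ₁ | αβ₂ into A → αA' and A' → β₁ | β₂
(α is the longest common prefix among the alternatives). Repeat until
no nonterminal has two alternatives with a common prefix.

Round 1: T has alternatives sharing prefix ') ,'. Introduce T': T → ) , T'
  Add: T' → ε
  Add: T' → , (

No remaining common prefixes — done.

Resulting grammar:
T → ) , T'
T' → ε
T' → , (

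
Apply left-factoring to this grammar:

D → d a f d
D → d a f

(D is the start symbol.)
D → d a f D'
D' → d
D' → ε

Left-factoring transforms A → αβ₁ | αβ₂ into A → αA' and A' → β₁ | β₂
(α is the longest common prefix among the alternatives). Repeat until
no nonterminal has two alternatives with a common prefix.

Round 1: D has alternatives sharing prefix 'd a f'. Introduce D': D → d a f D'
  Add: D' → d
  Add: D' → ε

No remaining common prefixes — done.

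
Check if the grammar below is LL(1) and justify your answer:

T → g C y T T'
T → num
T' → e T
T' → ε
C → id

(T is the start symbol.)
Relevant sets:
  FOLLOW(T') = { $, 'e' }

For T:
  PREDICT(T → g C y T T') = { 'g' }
  PREDICT(T → num) = { 'num' }
For T':
  PREDICT(T' → e T) = { 'e' }
  PREDICT(T' → ε) = { $, 'e' }
C has a single production, so nothing to check there.

Conflict found: Predict set conflict for T': { 'e' }
The grammar is NOT LL(1).

Answer: No. Predict set conflict for T': { 'e' }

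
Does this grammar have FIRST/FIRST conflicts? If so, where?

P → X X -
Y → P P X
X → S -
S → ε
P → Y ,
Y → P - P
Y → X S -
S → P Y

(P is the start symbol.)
FIRST sets of the non-terminals at (or reachable through a nullable prefix from) the front of some alternative:
  FIRST(X) = { '-' }
  FIRST(Y) = { '-' }
  FIRST(P) = { '-' }

Productions for P:
  P → X X -: FIRST = { '-' }
  P → Y ,: FIRST = { '-' }
Productions for Y:
  Y → P P X: FIRST = { '-' }
  Y → P - P: FIRST = { '-' }
  Y → X S -: FIRST = { '-' }
Productions for S:
  S → ε: FIRST = { ε }
  S → P Y: FIRST = { '-' }
X has only one production, so no FIRST/FIRST conflict is possible there.

Conflict for P: P → X X - and P → Y ,
  Overlap: { '-' }
Conflict for Y: Y → P P X and Y → P - P
  Overlap: { '-' }
Conflict for Y: Y → P P X and Y → X S -
  Overlap: { '-' }
Conflict for Y: Y → P - P and Y → X S -
  Overlap: { '-' }

Answer: Yes. P → X X '-' / P → Y ',' on { '-' }; Y → P P X / Y → P '-' P on { '-' }; Y → P P X / Y → X S '-' on { '-' }; Y → P '-' P / Y → X S '-' on { '-' }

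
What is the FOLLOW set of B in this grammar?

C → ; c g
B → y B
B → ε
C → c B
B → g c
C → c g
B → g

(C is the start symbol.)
{ $ }

In B → y B: B is at the end; this adds FOLLOW(B) to itself — nothing new
In C → c B: B is at the end, add FOLLOW(C)

The FOLLOW sets referred to above (computed the same way, to a fixed point):
  FOLLOW(C) = { $ }

Taking the union: FOLLOW(B) = { $ }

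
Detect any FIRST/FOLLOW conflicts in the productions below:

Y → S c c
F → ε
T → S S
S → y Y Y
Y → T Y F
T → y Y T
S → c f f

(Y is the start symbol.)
Nullable non-terminals: F.
F has a nullable alternative but only one production, so nothing to check.

S, T, Y have no nullable alternative, so no FIRST/FOLLOW check is needed there.

No FIRST/FOLLOW conflicts found.

Answer: No FIRST/FOLLOW conflicts.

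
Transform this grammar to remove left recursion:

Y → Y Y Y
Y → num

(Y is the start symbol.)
Y is directly left-recursive. The standard transformation for
  A → A α₁ | ... | A α_m | β₁ | ... | β_n
is
  A  → β₁ A' | ... | β_n A'
  A' → α₁ A' | ... | α_m A' | ε

Y → num becomes Y → num Y'
Y → Y Y Y becomes Y' → Y Y Y'
Add Y' → ε

Resulting grammar:
Y → num Y'
Y' → Y Y Y'
Y' → ε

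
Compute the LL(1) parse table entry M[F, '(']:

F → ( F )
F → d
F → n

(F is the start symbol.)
F → ( F )

To find M[F, '('], we find productions for F where '(' is in the predict set (PREDICT(N → α) = (FIRST(α) \ {ε}) ∪ (FOLLOW(N) if α ⇒* ε)).

F → ( F ): PREDICT = { '(' }
  '(' is in predict set, so this production goes in M[F, '(']
F → d: PREDICT = { 'd' }
F → n: PREDICT = { 'n' }

M[F, '('] = F → ( F )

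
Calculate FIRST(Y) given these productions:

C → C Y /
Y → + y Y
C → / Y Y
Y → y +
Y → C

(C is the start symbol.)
{ '+', '/', 'y' }

FIRST sets of the other non-terminals involved (by the same procedure, iterated to a fixed point):
  FIRST(C) = { '/' }

From Y → + y Y:
  - '+' is a terminal: add '+' and stop
From Y → y +:
  - y is a terminal: add 'y' and stop
From Y → C:
  - C is a non-terminal: add FIRST(C) \ {ε} = { '/' }
    C is not nullable, so stop

Collecting: FIRST(Y) = { '+', '/', 'y' }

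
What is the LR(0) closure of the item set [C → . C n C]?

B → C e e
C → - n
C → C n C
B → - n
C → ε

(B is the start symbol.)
Start with: [C → . C n C]
  [C → . C n C] has the dot before C: add [C → . - n], [C → .]
No further items can be added.

CLOSURE = { [C → . - n], [C → . C n C], [C → .] }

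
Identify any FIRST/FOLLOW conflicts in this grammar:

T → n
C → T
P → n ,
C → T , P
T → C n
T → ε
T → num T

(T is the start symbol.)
Yes. T → n with FOLLOW(T) on { 'n' }; T → C n with FOLLOW(T) on { ',', 'n' }; C → T ',' P with FOLLOW(C) on { 'n' }

Nullable non-terminals: C, T.
FIRST sets used below: FIRST(T) = { ',', 'n', 'num', ε }, FIRST(C) = { ',', 'n', 'num', ε }

C: nullable alternative(s) C → T; FOLLOW(C) = { 'n' }
  C → T: FIRST \ {ε} = { ',', 'n', 'num' } — this is the only nullable alternative, skip
  C → T , P: FIRST \ {ε} = { ',', 'n', 'num' } — overlaps FOLLOW(C) on { 'n' }: CONFLICT

T: nullable alternative(s) T → ε; FOLLOW(T) = { $, ',', 'n' }
  T → n: FIRST \ {ε} = { 'n' } — overlaps FOLLOW(T) on { 'n' }: CONFLICT
  T → C n: FIRST \ {ε} = { ',', 'n', 'num' } — overlaps FOLLOW(T) on { ',', 'n' }: CONFLICT
  T → ε: FIRST \ {ε} = { } — this is the only nullable alternative, skip
  T → num T: FIRST \ {ε} = { 'num' } — disjoint from FOLLOW(T)

P has no nullable alternative, so no FIRST/FOLLOW check is needed there.

So the grammar has 3 FIRST/FOLLOW conflicts (marked CONFLICT above).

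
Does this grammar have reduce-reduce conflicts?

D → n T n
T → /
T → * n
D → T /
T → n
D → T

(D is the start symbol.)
No reduce-reduce conflicts

A reduce-reduce conflict occurs when an LR(0) state has two complete items [A → α .] and [B → β .] — both call for a reduction, and with no lookahead the parser cannot choose between them.

Augment with D' → D and build the canonical LR(0) collection (I0 = CLOSURE({[D' → . D]}), then GOTO on every symbol after a dot until no new states appear). It has 11 states:
  I0: { [D → . T /], [D → . T], [D → . n T n], [D' → . D], [T → . * n], [T → . /], [T → . n] }  — shift
  I1: { [T → * . n] }  — shift
  I2: { [T → / .] }  — reduce
  I3: { [D' → D .] }  — accept
  I4: { [D → T . /], [D → T .] }  — shift, reduce
  I5: { [D → n . T n], [T → . * n], [T → . /], [T → . n], [T → n .] }  — shift, reduce
  I6: { [D → n T . n] }  — shift
  I7: { [T → n .] }  — reduce
  I8: { [D → n T n .] }  — reduce
  I9: { [D → T / .] }  — reduce
  I10: { [T → * n .] }  — reduce

No state contains more than one complete item.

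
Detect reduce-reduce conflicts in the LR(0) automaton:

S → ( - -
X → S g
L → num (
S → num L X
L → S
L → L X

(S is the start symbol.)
Yes — I11: [L → L X .] vs [S → num L X .]

Augment with S' → S and build the canonical LR(0) collection (I0 = CLOSURE({[S' → . S]}), then GOTO on every symbol after a dot until no new states appear). It has 13 states:
  I0: { [S → . ( - -], [S → . num L X], [S' → . S] }  — shift
  I1: { [S → ( . - -] }  — shift
  I2: { [S' → S .] }  — accept
  I3: { [L → . L X], [L → . S], [L → . num (], [S → . ( - -], [S → . num L X], [S → num . L X] }  — shift
  I4: { [L → L . X], [S → . ( - -], [S → . num L X], [S → num L . X], [X → . S g] }  — shift
  I5: { [L → S .] }  — reduce
  I6: { [L → . L X], [L → . S], [L → . num (], [L → num . (], [S → . ( - -], [S → . num L X], [S → num . L X] }  — shift
  I7: { [L → num ( .], [S → ( . - -] }  — shift, reduce
  I8: { [S → ( - . -] }  — shift
  I9: { [S → ( - - .] }  — reduce
  I10: { [X → S . g] }  — shift
  I11: { [L → L X .], [S → num L X .] }  — 2 reduces
  I12: { [X → S g .] }  — reduce

I11 contains complete items [L → L X .], [S → num L X .] — reduce-reduce conflict.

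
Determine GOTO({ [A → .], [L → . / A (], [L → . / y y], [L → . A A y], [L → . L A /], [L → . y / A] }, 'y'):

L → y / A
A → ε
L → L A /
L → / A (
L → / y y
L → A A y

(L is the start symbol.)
{ [L → y . / A] }

GOTO(I, 'y') = CLOSURE({ [A → αX.β] : [A → α.Xβ] ∈ I, X = 'y' })

Items with dot before 'y', with the dot advanced:
  [L → . y / A] → [L → y . / A]
Closure adds nothing (no advanced item has the dot before a non-terminal).

GOTO = { [L → y . / A] }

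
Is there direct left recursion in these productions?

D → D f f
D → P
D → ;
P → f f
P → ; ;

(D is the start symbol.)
Direct left recursion occurs when N → N α for some non-terminal N (the right-hand side begins with the left-hand side itself).

D → D f f: LEFT RECURSIVE (starts with D)
D → P: starts with P
D → ;: starts with ';'
P → f f: starts with f
P → ; ;: starts with ';'

The grammar has direct left recursion on: D.

Answer: Yes, D is left-recursive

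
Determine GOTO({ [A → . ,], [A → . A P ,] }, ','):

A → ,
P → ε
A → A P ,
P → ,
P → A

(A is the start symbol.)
{ [A → , .] }

GOTO(I, ',') = CLOSURE({ [A → αX.β] : [A → α.Xβ] ∈ I, X = ',' })

Items with dot before ',', with the dot advanced:
  [A → . ,] → [A → , .]
Closure adds nothing (no advanced item has the dot before a non-terminal).

GOTO = { [A → , .] }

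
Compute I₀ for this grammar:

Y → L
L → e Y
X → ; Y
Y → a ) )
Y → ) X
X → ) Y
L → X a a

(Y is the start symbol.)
{ [L → . X a a], [L → . e Y], [X → . ) Y], [X → . ; Y], [Y → . ) X], [Y → . L], [Y → . a ) )], [Y' → . Y] }

First, augment the grammar with Y' → Y
I₀ = CLOSURE({ [Y' → . Y] }):
  [Y' → . Y] has the dot before Y: add [Y → . L], [Y → . a ) )], [Y → . ) X]
  [Y → . L] has the dot before L: add [L → . e Y], [L → . X a a]
  [L → . X a a] has the dot before X: add [X → . ; Y], [X → . ) Y]
No further items can be added.

I₀ = { [L → . X a a], [L → . e Y], [X → . ) Y], [X → . ; Y], [Y → . ) X], [Y → . L], [Y → . a ) )], [Y' → . Y] }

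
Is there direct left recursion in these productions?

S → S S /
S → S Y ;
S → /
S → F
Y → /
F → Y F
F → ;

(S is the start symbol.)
Yes, S is left-recursive

Direct left recursion occurs when N → N α for some non-terminal N (the right-hand side begins with the left-hand side itself).

S → S S /: LEFT RECURSIVE (starts with S)
S → S Y ;: LEFT RECURSIVE (starts with S)
S → /: starts with '/'
S → F: starts with F
Y → /: starts with '/'
F → Y F: starts with Y
F → ;: starts with ';'

The grammar has direct left recursion on: S.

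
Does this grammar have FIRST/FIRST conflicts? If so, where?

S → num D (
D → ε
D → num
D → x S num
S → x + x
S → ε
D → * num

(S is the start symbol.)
No FIRST/FIRST conflicts.

Productions for S:
  S → num D (: FIRST = { 'num' }
  S → x + x: FIRST = { 'x' }
  S → ε: FIRST = { ε }
Productions for D:
  D → ε: FIRST = { ε }
  D → num: FIRST = { 'num' }
  D → x S num: FIRST = { 'x' }
  D → * num: FIRST = { '*' }

All alternatives of each non-terminal have pairwise disjoint FIRST sets.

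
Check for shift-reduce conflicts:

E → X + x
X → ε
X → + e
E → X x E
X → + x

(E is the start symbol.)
Yes — I0: [X → .] vs [X → . + e]; I5: [X → .] vs [X → . + e]

A shift-reduce conflict occurs when an LR(0) state has both:
  - a complete (reduce) item [A → α .] (dot at the end), and
  - a shift item [B → β . c γ] (dot before a terminal).

Augment with E' → E and build the canonical LR(0) collection (I0 = CLOSURE({[E' → . E]}), then GOTO on every symbol after a dot until no new states appear). It has 10 states:
  I0: { [E → . X + x], [E → . X x E], [E' → . E], [X → . + e], [X → . + x], [X → .] }  — shift, reduce
  I1: { [X → + . e], [X → + . x] }  — shift
  I2: { [E' → E .] }  — accept
  I3: { [E → X . + x], [E → X . x E] }  — shift
  I4: { [E → X + . x] }  — shift
  I5: { [E → . X + x], [E → . X x E], [E → X x . E], [X → . + e], [X → . + x], [X → .] }  — shift, reduce
  I6: { [E → X x E .] }  — reduce
  I7: { [E → X + x .] }  — reduce
  I8: { [X → + e .] }  — reduce
  I9: { [X → + x .] }  — reduce

I0 contains reduce item [X → .] and shift items [X → . + e], [X → . + x] — shift-reduce conflict.
I5 contains reduce item [X → .] and shift items [X → . + e], [X → . + x] — shift-reduce conflict.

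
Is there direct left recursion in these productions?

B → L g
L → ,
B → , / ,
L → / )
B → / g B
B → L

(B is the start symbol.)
Direct left recursion occurs when N → N α for some non-terminal N (the right-hand side begins with the left-hand side itself).

B → L g: starts with L
L → ,: starts with ','
B → , / ,: starts with ','
L → / ): starts with '/'
B → / g B: starts with '/'
B → L: starts with L

No direct left recursion found.

Answer: No direct left recursion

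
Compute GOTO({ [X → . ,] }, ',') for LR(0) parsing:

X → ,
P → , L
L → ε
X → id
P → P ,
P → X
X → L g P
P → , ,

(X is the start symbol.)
GOTO(I, ',') = CLOSURE({ [A → αX.β] : [A → α.Xβ] ∈ I, X = ',' })

Items with dot before ',', with the dot advanced:
  [X → . ,] → [X → , .]
Closure adds nothing (no advanced item has the dot before a non-terminal).

GOTO = { [X → , .] }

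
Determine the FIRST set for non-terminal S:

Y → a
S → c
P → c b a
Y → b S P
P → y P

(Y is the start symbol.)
To compute FIRST(S), examine every production with S on the left-hand side, reading each right-hand side left to right until a non-nullable symbol is reached.

From S → c:
  - c is a terminal: add 'c' and stop

Collecting: FIRST(S) = { 'c' }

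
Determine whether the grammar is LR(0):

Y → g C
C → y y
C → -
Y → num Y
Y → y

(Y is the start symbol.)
Yes, the grammar is LR(0)

Augment with Y' → Y and build the canonical LR(0) collection (I0 = CLOSURE({[Y' → . Y]}), then GOTO on every symbol after a dot until no new states appear). It has 10 states:
  I0: { [Y → . g C], [Y → . num Y], [Y → . y], [Y' → . Y] }  — shift
  I1: { [Y' → Y .] }  — accept
  I2: { [C → . -], [C → . y y], [Y → g . C] }  — shift
  I3: { [Y → . g C], [Y → . num Y], [Y → . y], [Y → num . Y] }  — shift
  I4: { [Y → y .] }  — reduce
  I5: { [Y → num Y .] }  — reduce
  I6: { [C → - .] }  — reduce
  I7: { [Y → g C .] }  — reduce
  I8: { [C → y . y] }  — shift
  I9: { [C → y y .] }  — reduce

Every state is either a pure shift/goto state or contains exactly one complete item and nothing to shift — no conflicts. The grammar is LR(0).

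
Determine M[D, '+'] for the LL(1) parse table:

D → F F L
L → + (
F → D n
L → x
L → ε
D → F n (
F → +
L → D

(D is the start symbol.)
To find M[D, '+'], we find productions for D where '+' is in the predict set (PREDICT(N → α) = (FIRST(α) \ {ε}) ∪ (FOLLOW(N) if α ⇒* ε)).

Relevant sets:
  FIRST(F) = { '+' }

D → F F L: PREDICT = { '+' }
  '+' is in predict set, so this production goes in M[D, '+']
D → F n (: PREDICT = { '+' }
  '+' is in predict set, so this production goes in M[D, '+']

M[D, '+'] = D → F F L, D → F n (  (a multiply-defined cell — the grammar is not LL(1))

Answer: D → F F L, D → F n (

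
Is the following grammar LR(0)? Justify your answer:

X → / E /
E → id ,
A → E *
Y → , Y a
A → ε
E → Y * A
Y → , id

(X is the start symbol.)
Augment with X' → X and build the canonical LR(0) collection (I0 = CLOSURE({[X' → . X]}), then GOTO on every symbol after a dot until no new states appear). It has 16 states:
  I0: { [X → . / E /], [X' → . X] }  — shift
  I1: { [E → . Y * A], [E → . id ,], [X → / . E /], [Y → . , Y a], [Y → . , id] }  — shift
  I2: { [X' → X .] }  — accept
  I3: { [Y → , . Y a], [Y → , . id], [Y → . , Y a], [Y → . , id] }  — shift
  I4: { [X → / E . /] }  — shift
  I5: { [E → Y . * A] }  — shift
  I6: { [E → id . ,] }  — shift
  I7: { [E → id , .] }  — reduce
  I8: { [A → . E *], [A → .], [E → . Y * A], [E → . id ,], [E → Y * . A], [Y → . , Y a], [Y → . , id] }  — shift, reduce
  I9: { [E → Y * A .] }  — reduce
  I10: { [A → E . *] }  — shift
  I11: { [A → E * .] }  — reduce
  I12: { [X → / E / .] }  — reduce
  I13: { [Y → , Y . a] }  — shift
  I14: { [Y → , id .] }  — reduce
  I15: { [Y → , Y a .] }  — reduce

Conflict in state I8:
  Shift-reduce conflict between [A → .] and [E → . id ,]
So the grammar is NOT LR(0).

Answer: No. Shift-reduce conflict between [A → .] and [E → . id ,]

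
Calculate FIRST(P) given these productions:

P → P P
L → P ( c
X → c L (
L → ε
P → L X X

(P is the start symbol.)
{ 'c' }

FIRST sets of the other non-terminals involved (by the same procedure, iterated to a fixed point):
  FIRST(L) = { 'c', ε }
  FIRST(X) = { 'c' }

From P → P P:
  - P is the symbol being defined: contributes nothing new
    P is not nullable, so stop
From P → L X X:
  - L is a non-terminal: add FIRST(L) \ {ε} = { 'c' }
    L is nullable, so continue to the next symbol
  - X is a non-terminal: add FIRST(X) \ {ε} = { 'c' }
    X is not nullable, so stop

Collecting: FIRST(P) = { 'c' }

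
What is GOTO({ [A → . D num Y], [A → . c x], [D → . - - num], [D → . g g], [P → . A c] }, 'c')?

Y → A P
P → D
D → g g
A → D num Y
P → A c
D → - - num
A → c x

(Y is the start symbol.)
GOTO(I, 'c') = CLOSURE({ [A → αX.β] : [A → α.Xβ] ∈ I, X = 'c' })

Items with dot before 'c', with the dot advanced:
  [A → . c x] → [A → c . x]
Closure adds nothing (no advanced item has the dot before a non-terminal).

GOTO = { [A → c . x] }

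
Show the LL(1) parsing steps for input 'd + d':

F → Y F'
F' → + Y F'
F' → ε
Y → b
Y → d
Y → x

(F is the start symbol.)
Stack is shown with the top on the left.

Stack     Input    Action
-------------------------
F $       d + d $  output F → Y F'
Y F' $    d + d $  output Y → d
d F' $    d + d $  match 'd'
F' $      + d $    output F' → + Y F'
+ Y F' $  + d $    match '+'
Y F' $    d $      output Y → d
d F' $    d $      match 'd'
F' $      $        output F' → ε
$         $        accept

The string is accepted.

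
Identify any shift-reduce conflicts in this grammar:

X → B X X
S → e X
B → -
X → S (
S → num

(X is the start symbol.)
A shift-reduce conflict occurs when an LR(0) state has both:
  - a complete (reduce) item [A → α .] (dot at the end), and
  - a shift item [B → β . c γ] (dot before a terminal).

Augment with X' → X and build the canonical LR(0) collection (I0 = CLOSURE({[X' → . X]}), then GOTO on every symbol after a dot until no new states appear). It has 11 states:
  I0: { [B → . -], [S → . e X], [S → . num], [X → . B X X], [X → . S (], [X' → . X] }  — shift
  I1: { [B → - .] }  — reduce
  I2: { [B → . -], [S → . e X], [S → . num], [X → . B X X], [X → . S (], [X → B . X X] }  — shift
  I3: { [X → S . (] }  — shift
  I4: { [X' → X .] }  — accept
  I5: { [B → . -], [S → . e X], [S → . num], [S → e . X], [X → . B X X], [X → . S (] }  — shift
  I6: { [S → num .] }  — reduce
  I7: { [S → e X .] }  — reduce
  I8: { [X → S ( .] }  — reduce
  I9: { [B → . -], [S → . e X], [S → . num], [X → . B X X], [X → . S (], [X → B X . X] }  — shift
  I10: { [X → B X X .] }  — reduce

No state contains both a complete item and a shift item.

Answer: No shift-reduce conflicts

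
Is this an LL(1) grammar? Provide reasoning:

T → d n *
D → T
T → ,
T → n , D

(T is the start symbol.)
A grammar is LL(1) if for each non-terminal N with multiple productions, the predict sets of those productions are pairwise disjoint, where PREDICT(N → α) = (FIRST(α) \ {ε}) ∪ (FOLLOW(N) if α ⇒* ε).

For T:
  PREDICT(T → d n '*') = { 'd' }
  PREDICT(T → ',') = { ',' }
  PREDICT(T → n ',' D) = { 'n' }
D has a single production, so nothing to check there.

All predict sets are disjoint. The grammar IS LL(1).

Answer: Yes, the grammar is LL(1).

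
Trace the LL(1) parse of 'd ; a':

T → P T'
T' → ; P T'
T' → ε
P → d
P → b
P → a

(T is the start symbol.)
LL(1) parsing maintains a stack (initially the start symbol over $) and the input. At each step: if the stack top is a terminal, match it against the current input token; if it is a non-terminal N, replace it with the RHS of M[N, lookahead] (the unique production whose predict set contains the lookahead).

Stack is shown with the top on the left.

Stack     Input    Action
-------------------------
T $       d ; a $  output T → P T'
P T' $    d ; a $  output P → d
d T' $    d ; a $  match 'd'
T' $      ; a $    output T' → ; P T'
; P T' $  ; a $    match ';'
P T' $    a $      output P → a
a T' $    a $      match 'a'
T' $      $        output T' → ε
$         $        accept

The string is accepted.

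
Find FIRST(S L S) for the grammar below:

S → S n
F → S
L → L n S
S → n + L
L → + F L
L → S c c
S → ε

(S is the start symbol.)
FIRST sets of the non-terminals involved (from the grammar, by fixed-point iteration):
  FIRST(S) = { 'n', ε }
  FIRST(L) = { '+', 'c', 'n' }

To compute FIRST(S L S), process the symbols left to right:
Symbol S is a non-terminal. Add FIRST(S) \ {ε} = { 'n' }
S is nullable (ε ∈ FIRST(S)), continue to the next symbol.
Symbol L is a non-terminal. Add FIRST(L) \ {ε} = { '+', 'c', 'n' }
L is not nullable (ε ∉ FIRST(L)), so stop here.
FIRST(S L S) = { '+', 'c', 'n' }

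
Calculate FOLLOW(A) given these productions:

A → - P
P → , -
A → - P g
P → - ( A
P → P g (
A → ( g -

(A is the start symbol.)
To compute FOLLOW(A), find every occurrence of A on a right-hand side N → α A β: add FIRST(β) \ {ε}, and if β is empty or nullable also add FOLLOW(N). Iterate to a fixed point.

A is the start symbol, so $ ∈ FOLLOW(A).
In P → - ( A: A is at the end, add FOLLOW(P)

The FOLLOW sets referred to above (computed the same way, to a fixed point):
  FOLLOW(P) = { $, 'g' }

Taking the union: FOLLOW(A) = { $, 'g' }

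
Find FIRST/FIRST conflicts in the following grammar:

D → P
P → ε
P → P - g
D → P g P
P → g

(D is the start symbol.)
FIRST sets of the non-terminals at (or reachable through a nullable prefix from) the front of some alternative:
  FIRST(P) = { '-', 'g', ε }

Productions for D:
  D → P: FIRST = { '-', 'g', ε }
  D → P g P: FIRST = { '-', 'g' }
Productions for P:
  P → ε: FIRST = { ε }
  P → P - g: FIRST = { '-', 'g' }
  P → g: FIRST = { 'g' }

Conflict for D: D → P and D → P g P
  Overlap: { '-', 'g' }
Conflict for P: P → P - g and P → g
  Overlap: { 'g' }

Answer: Yes. D → P / D → P g P on { '-', 'g' }; P → P '-' g / P → g on { 'g' }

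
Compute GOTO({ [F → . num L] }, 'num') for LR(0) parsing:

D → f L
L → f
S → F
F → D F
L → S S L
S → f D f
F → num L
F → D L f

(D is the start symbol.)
GOTO(I, 'num') = CLOSURE({ [A → αX.β] : [A → α.Xβ] ∈ I, X = 'num' })

Items with dot before 'num', with the dot advanced:
  [F → . num L] → [F → num . L]
Closure of the advanced items:
  [F → num . L] has the dot before L: add [L → . f], [L → . S S L]
  [L → . S S L] has the dot before S: add [S → . F], [S → . f D f]
  [S → . F] has the dot before F: add [F → . D F], [F → . num L], [F → . D L f]
  [F → . D F] has the dot before D: add [D → . f L]

GOTO = { [D → . f L], [F → . D F], [F → . D L f], [F → . num L], [F → num . L], [L → . S S L], [L → . f], [S → . F], [S → . f D f] }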